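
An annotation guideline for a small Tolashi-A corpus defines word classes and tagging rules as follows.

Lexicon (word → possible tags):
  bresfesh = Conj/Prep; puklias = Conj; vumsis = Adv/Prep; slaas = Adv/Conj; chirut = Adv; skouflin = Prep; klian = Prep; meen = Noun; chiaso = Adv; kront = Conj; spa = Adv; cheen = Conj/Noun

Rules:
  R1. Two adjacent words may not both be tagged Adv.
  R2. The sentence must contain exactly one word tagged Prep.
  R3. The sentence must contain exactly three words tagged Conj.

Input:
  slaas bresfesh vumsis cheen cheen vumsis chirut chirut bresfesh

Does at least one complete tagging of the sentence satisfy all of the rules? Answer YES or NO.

NO

Candidates per position — 1:slaas {Adv,Conj}; 2:bresfesh {Conj,Prep}; 3:vumsis {Adv,Prep}; 4:cheen {Conj,Noun}; 5:cheen {Conj,Noun}; 6:vumsis {Adv,Prep}; 7:chirut {Adv}; 8:chirut {Adv}; 9:bresfesh {Conj,Prep}.
Rule 1 cannot be satisfied by any choice of tags from the lexicon.
So there is no consistent tagging.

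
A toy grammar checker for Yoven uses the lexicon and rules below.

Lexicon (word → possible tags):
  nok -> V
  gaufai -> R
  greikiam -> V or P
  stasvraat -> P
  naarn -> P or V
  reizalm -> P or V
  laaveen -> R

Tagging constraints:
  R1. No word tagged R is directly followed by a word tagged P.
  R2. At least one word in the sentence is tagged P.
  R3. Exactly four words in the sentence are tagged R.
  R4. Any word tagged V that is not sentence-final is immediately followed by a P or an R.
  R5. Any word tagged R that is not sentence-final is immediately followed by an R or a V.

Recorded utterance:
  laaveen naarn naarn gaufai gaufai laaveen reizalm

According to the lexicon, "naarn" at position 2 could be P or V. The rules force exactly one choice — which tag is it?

V

Candidates per position — 1:laaveen {R}; 2:naarn {P,V}; 3:naarn {P,V}; 4:gaufai {R}; 5:gaufai {R}; 6:laaveen {R}; 7:reizalm {P,V}.
If word 2 were P, no tagging could satisfy rule 1; so word 2 is V.
If word 3 were V, no tagging could satisfy rule 4; so word 3 is P.
If word 7 were P, no tagging could satisfy rule 1; so word 7 is V.
The unique satisfying tagging is: R V P R R R V.
Verifying each rule — rule 1 holds; rule 2 holds; rule 3 holds; rule 4 holds; rule 5 holds.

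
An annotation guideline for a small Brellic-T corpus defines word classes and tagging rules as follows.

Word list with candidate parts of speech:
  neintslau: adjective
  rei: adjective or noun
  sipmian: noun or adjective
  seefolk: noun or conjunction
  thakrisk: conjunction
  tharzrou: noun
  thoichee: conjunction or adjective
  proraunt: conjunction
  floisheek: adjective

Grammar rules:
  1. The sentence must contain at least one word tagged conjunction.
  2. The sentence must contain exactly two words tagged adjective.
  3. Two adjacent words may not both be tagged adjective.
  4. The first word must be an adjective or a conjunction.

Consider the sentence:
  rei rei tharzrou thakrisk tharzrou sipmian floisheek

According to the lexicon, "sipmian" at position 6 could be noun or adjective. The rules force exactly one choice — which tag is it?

noun

Candidates per position — 1:rei {adjective,noun}; 2:rei {adjective,noun}; 3:tharzrou {noun}; 4:thakrisk {conjunction}; 5:tharzrou {noun}; 6:sipmian {noun,adjective}; 7:floisheek {adjective}.
Position 1: noun is ruled out by rule 4; that leaves adjective.
Position 2: adjective is ruled out by rule 2; that leaves noun.
Position 6: adjective is ruled out by rule 2; that leaves noun.
The unique satisfying tagging is: adjective noun noun conjunction noun noun adjective.
Verifying each rule — rule 1 holds; rule 2 holds; rule 3 holds; rule 4 holds.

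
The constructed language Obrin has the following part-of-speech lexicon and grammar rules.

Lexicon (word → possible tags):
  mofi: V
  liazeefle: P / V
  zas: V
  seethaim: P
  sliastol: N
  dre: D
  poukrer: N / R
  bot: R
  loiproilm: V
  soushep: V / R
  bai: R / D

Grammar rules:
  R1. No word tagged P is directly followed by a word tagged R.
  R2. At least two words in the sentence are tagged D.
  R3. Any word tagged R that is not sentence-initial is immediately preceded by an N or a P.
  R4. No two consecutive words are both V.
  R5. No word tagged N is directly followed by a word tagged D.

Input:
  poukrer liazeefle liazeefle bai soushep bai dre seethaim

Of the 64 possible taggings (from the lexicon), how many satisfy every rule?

Candidates per position — 1:poukrer {N,R}; 2:liazeefle {P,V}; 3:liazeefle {P,V}; 4:bai {R,D}; 5:soushep {V,R}; 6:bai {R,D}; 7:dre {D}; 8:seethaim {P}.
There are 64 candidate sequences in total.
Checking each against the rules leaves 6 sequences.
Count = 6.

6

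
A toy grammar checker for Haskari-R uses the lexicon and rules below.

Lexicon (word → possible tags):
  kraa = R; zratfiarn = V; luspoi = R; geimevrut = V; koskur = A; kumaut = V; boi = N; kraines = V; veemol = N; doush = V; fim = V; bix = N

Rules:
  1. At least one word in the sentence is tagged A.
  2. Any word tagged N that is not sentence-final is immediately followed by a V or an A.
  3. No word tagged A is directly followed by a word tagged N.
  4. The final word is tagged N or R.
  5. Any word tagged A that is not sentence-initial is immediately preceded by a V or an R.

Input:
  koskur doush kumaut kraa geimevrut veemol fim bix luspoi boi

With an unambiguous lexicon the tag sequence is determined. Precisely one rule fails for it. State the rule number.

Fixed tagging: A V V R V N V N R N.
Checking each rule: R1 ✓, R2 ✗, R3 ✓, R4 ✓, R5 ✓.
Only rule 2 fails.

2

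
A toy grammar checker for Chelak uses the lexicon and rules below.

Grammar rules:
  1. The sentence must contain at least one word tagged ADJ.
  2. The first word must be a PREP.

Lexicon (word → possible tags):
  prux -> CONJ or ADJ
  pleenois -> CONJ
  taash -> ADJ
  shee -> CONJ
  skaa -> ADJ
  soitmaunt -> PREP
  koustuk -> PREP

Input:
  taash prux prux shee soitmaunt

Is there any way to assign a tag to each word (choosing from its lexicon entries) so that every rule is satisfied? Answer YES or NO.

Candidates per position — 1:taash {ADJ}; 2:prux {CONJ,ADJ}; 3:prux {CONJ,ADJ}; 4:shee {CONJ}; 5:soitmaunt {PREP}.
Rule 2 cannot be satisfied by any choice of tags from the lexicon.
So there is no consistent tagging.

NO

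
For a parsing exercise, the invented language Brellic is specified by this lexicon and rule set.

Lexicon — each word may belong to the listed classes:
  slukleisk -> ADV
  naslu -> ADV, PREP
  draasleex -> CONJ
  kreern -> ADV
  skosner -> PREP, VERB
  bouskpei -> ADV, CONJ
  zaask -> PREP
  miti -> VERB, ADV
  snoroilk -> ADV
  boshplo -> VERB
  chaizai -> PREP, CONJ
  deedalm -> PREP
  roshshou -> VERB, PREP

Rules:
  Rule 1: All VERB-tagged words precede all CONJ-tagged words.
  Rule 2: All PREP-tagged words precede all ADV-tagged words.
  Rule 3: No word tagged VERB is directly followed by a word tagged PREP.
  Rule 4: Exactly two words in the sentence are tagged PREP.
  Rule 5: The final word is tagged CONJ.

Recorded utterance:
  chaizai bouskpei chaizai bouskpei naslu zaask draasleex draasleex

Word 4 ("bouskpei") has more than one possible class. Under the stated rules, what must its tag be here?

CONJ

Candidates per position — 1:chaizai {PREP,CONJ}; 2:bouskpei {ADV,CONJ}; 3:chaizai {PREP,CONJ}; 4:bouskpei {ADV,CONJ}; 5:naslu {ADV,PREP}; 6:zaask {PREP}; 7:draasleex {CONJ}; 8:draasleex {CONJ}.
Position 2: tagging it ADV would leave rule 2 unsatisfiable, so it must be CONJ.
Position 4: tagging it ADV would leave rule 2 unsatisfiable, so it must be CONJ.
Position 5: tagging it ADV would leave rule 2 unsatisfiable, so it must be PREP.
Position 1: tagging it PREP would leave rule 4 unsatisfiable, so it must be CONJ.
Position 3: tagging it PREP would leave rule 4 unsatisfiable, so it must be CONJ.
The only consistent sequence is: CONJ CONJ CONJ CONJ PREP PREP CONJ CONJ.
Checking: rule 1 ✓; rule 2 ✓; rule 3 ✓; rule 4 ✓; rule 5 ✓.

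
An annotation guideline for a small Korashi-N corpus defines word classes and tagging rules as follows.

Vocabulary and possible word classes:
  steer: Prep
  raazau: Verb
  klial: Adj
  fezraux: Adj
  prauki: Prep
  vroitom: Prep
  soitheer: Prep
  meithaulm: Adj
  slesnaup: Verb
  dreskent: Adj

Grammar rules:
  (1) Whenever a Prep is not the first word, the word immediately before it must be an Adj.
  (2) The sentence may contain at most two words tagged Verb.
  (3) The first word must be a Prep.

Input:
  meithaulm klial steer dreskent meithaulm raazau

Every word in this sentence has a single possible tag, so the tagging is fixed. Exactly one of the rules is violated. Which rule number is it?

3

Fixed tagging: Adj Adj Prep Adj Adj Verb.
Applying the rules: R1 holds, R2 holds, R3 violated.
Only rule 3 fails.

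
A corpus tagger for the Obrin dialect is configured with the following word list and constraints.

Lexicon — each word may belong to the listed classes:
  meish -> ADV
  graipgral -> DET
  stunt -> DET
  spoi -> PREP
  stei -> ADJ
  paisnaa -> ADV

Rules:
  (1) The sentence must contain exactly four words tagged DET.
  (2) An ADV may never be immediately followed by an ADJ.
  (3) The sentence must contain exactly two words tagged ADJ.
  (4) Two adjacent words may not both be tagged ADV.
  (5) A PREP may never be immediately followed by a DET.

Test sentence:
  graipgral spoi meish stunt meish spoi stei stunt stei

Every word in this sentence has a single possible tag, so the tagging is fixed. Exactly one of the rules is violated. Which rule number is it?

Fixed tagging: DET PREP ADV DET ADV PREP ADJ DET ADJ.
Rule check: R1 ✗, R2 ✓, R3 ✓, R4 ✓, R5 ✓.
Only rule 1 fails.

1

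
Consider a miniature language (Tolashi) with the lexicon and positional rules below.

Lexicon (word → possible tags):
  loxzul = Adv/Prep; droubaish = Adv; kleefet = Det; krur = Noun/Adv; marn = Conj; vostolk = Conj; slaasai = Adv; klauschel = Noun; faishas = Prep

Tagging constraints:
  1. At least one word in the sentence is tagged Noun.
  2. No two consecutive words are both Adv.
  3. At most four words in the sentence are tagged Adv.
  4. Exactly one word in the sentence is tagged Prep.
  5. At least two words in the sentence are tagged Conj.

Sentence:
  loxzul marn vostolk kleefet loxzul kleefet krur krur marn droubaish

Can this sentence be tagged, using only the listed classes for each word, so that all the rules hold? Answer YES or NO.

Candidates per position — 1:loxzul {Adv,Prep}; 2:marn {Conj}; 3:vostolk {Conj}; 4:kleefet {Det}; 5:loxzul {Adv,Prep}; 6:kleefet {Det}; 7:krur {Noun,Adv}; 8:krur {Noun,Adv}; 9:marn {Conj}; 10:droubaish {Adv}.
One satisfying assignment: Prep Conj Conj Det Adv Det Adv Noun Conj Adv.
Verifying each rule — rule 1 satisfied; rule 2 satisfied; rule 3 satisfied; rule 4 satisfied; rule 5 satisfied.

YES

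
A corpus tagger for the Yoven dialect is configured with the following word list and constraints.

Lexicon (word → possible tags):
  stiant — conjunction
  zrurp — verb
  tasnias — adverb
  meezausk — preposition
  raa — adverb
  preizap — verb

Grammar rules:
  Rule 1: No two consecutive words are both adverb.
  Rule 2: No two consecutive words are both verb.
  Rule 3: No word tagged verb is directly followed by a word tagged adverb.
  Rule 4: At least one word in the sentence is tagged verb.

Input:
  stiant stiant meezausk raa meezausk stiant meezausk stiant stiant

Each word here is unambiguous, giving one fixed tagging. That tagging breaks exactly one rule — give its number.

Fixed tagging: conjunction conjunction preposition adverb preposition conjunction preposition conjunction conjunction.
Rule check: R1 ✓, R2 ✓, R3 ✓, R4 ✗.
Only rule 4 fails.

4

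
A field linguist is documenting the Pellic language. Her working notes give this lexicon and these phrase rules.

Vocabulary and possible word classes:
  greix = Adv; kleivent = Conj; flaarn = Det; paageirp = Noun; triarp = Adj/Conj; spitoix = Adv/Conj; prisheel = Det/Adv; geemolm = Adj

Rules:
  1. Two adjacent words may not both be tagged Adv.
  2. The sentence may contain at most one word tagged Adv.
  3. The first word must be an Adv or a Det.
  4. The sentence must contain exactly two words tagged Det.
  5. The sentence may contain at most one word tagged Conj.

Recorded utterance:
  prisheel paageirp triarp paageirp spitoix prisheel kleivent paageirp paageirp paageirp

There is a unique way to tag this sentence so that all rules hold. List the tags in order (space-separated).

Candidates per position — 1:prisheel {Det,Adv}; 2:paageirp {Noun}; 3:triarp {Adj,Conj}; 4:paageirp {Noun}; 5:spitoix {Adv,Conj}; 6:prisheel {Det,Adv}; 7:kleivent {Conj}; 8:paageirp {Noun}; 9:paageirp {Noun}; 10:paageirp {Noun}.
Word 1 cannot be Adv — rule 4 would then fail for every completion. It is Det.
Word 3 cannot be Conj — rule 5 would then fail for every completion. It is Adj.
Word 5 cannot be Conj — rule 5 would then fail for every completion. It is Adv.
Word 6 cannot be Adv — rule 1 would then fail for every completion. It is Det.
So the tagging must be: Det Noun Adj Noun Adv Det Conj Noun Noun Noun.
Check: rule 1 ok; rule 2 ok; rule 3 ok; rule 4 ok; rule 5 ok.

Det Noun Adj Noun Adv Det Conj Noun Noun Noun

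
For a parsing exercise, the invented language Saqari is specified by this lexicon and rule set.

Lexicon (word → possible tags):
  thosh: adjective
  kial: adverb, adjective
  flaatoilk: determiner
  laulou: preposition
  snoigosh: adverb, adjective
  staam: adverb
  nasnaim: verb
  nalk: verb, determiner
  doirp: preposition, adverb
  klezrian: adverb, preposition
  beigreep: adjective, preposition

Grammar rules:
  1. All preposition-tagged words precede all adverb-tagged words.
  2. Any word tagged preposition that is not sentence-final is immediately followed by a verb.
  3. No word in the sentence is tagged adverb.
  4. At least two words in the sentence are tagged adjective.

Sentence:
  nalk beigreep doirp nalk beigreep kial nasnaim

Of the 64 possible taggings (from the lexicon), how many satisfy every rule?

Candidates per position — 1:nalk {verb,determiner}; 2:beigreep {adjective,preposition}; 3:doirp {preposition,adverb}; 4:nalk {verb,determiner}; 5:beigreep {adjective,preposition}; 6:kial {adverb,adjective}; 7:nasnaim {verb}.
There are 64 candidate sequences in total.
The sequences that satisfy every rule: verb adjective preposition verb adjective adjective verb; determiner adjective preposition verb adjective adjective verb.
Count = 2.

2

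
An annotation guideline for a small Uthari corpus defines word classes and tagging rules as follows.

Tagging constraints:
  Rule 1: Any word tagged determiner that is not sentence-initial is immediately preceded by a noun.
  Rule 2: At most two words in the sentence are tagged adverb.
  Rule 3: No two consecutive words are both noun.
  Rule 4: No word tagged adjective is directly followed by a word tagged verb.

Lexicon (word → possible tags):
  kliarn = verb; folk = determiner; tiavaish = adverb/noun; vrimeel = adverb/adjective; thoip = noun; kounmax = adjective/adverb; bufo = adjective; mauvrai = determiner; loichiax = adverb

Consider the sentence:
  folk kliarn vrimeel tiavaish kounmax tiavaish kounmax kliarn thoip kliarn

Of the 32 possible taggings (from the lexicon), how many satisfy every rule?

5

Candidates per position — 1:folk {determiner}; 2:kliarn {verb}; 3:vrimeel {adverb,adjective}; 4:tiavaish {adverb,noun}; 5:kounmax {adjective,adverb}; 6:tiavaish {adverb,noun}; 7:kounmax {adjective,adverb}; 8:kliarn {verb}; 9:thoip {noun}; 10:kliarn {verb}.
There are 32 candidate sequences in total.
The sequences that satisfy every rule: determiner verb adverb noun adjective noun adverb verb noun verb; determiner verb adjective adverb adjective noun adverb verb noun verb; determiner verb adjective noun adjective adverb adverb verb noun verb; determiner verb adjective noun adjective noun adverb verb noun verb; determiner verb adjective noun adverb noun adverb verb noun verb.
Count = 5.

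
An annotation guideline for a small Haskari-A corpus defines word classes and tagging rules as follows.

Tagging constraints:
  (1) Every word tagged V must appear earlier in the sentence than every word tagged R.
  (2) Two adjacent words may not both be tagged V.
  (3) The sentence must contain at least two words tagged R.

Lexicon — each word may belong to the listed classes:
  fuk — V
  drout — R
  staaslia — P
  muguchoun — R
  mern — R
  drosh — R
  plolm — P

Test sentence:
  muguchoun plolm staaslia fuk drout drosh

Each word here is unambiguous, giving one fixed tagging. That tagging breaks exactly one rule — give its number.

Fixed tagging: R P P V R R.
Applying the rules: R1 ✗, R2 ✓, R3 ✓.
Only rule 1 fails.

1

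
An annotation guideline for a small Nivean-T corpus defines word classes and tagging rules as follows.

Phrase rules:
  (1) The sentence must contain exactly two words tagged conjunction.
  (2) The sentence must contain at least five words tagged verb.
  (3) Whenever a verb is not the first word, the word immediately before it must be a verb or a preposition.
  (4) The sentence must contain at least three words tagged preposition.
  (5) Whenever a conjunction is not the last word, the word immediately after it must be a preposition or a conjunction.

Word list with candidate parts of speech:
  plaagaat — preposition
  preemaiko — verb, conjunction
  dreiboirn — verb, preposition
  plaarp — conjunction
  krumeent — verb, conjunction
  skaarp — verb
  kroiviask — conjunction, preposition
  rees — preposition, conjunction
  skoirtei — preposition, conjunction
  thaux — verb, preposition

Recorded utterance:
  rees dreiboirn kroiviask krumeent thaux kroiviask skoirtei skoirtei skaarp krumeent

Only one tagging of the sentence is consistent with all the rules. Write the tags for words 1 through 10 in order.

Candidates per position — 1:rees {preposition,conjunction}; 2:dreiboirn {verb,preposition}; 3:kroiviask {conjunction,preposition}; 4:krumeent {verb,conjunction}; 5:thaux {verb,preposition}; 6:kroiviask {conjunction,preposition}; 7:skoirtei {preposition,conjunction}; 8:skoirtei {preposition,conjunction}; 9:skaarp {verb}; 10:krumeent {verb,conjunction}.
At position 2, choosing preposition makes rule 2 impossible to satisfy; hence verb.
At position 4, choosing conjunction makes rule 2 impossible to satisfy; hence verb.
At position 5, choosing preposition makes rule 2 impossible to satisfy; hence verb.
At position 8, choosing conjunction makes rule 3 impossible to satisfy; hence preposition.
At position 10, choosing conjunction makes rule 2 impossible to satisfy; hence verb.
At position 1, choosing conjunction makes rule 3 impossible to satisfy; hence preposition.
At position 3, choosing conjunction makes rule 3 impossible to satisfy; hence preposition.
At position 6, choosing preposition makes rule 1 impossible to satisfy; hence conjunction.
At position 7, choosing preposition makes rule 1 impossible to satisfy; hence conjunction.
That leaves exactly one tagging: preposition verb preposition verb verb conjunction conjunction preposition verb verb.
Rule-by-rule: rule 1 holds; rule 2 holds; rule 3 holds; rule 4 holds; rule 5 holds.

preposition verb preposition verb verb conjunction conjunction preposition verb verb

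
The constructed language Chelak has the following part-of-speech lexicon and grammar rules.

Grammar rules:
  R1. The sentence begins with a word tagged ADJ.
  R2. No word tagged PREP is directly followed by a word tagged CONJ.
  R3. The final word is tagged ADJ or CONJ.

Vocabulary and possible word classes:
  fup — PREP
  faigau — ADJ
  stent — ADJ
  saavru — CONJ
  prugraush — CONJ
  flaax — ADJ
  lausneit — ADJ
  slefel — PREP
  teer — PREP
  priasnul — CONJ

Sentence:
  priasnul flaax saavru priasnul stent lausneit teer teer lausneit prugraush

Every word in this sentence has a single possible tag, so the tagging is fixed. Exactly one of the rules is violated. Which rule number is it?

1

Fixed tagging: CONJ ADJ CONJ CONJ ADJ ADJ PREP PREP ADJ CONJ.
Checking each rule: R1 fail, R2 pass, R3 pass.
Only rule 1 fails.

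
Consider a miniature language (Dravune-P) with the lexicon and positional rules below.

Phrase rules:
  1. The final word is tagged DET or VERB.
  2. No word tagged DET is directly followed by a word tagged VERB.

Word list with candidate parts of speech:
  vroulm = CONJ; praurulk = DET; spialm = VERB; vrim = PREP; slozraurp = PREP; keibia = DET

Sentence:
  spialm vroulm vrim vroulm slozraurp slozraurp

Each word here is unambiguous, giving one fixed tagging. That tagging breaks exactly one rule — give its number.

Fixed tagging: VERB CONJ PREP CONJ PREP PREP.
Checking each rule: R1 fail, R2 pass.
Only rule 1 fails.

1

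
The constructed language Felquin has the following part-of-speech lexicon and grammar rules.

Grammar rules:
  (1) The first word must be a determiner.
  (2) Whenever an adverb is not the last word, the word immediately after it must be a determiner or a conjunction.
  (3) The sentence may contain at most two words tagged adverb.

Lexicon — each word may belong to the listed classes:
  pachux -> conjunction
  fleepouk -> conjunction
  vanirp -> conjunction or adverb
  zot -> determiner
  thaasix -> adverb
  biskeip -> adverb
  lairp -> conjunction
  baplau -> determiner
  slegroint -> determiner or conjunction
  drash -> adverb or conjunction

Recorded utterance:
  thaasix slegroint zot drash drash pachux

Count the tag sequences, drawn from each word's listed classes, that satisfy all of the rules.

Candidates per position — 1:thaasix {adverb}; 2:slegroint {determiner,conjunction}; 3:zot {determiner}; 4:drash {adverb,conjunction}; 5:drash {adverb,conjunction}; 6:pachux {conjunction}.
There are 8 candidate sequences in total.
Rule 1 cannot be satisfied by any choice of tags from the lexicon.
So there is no consistent tagging.
Count = 0.

0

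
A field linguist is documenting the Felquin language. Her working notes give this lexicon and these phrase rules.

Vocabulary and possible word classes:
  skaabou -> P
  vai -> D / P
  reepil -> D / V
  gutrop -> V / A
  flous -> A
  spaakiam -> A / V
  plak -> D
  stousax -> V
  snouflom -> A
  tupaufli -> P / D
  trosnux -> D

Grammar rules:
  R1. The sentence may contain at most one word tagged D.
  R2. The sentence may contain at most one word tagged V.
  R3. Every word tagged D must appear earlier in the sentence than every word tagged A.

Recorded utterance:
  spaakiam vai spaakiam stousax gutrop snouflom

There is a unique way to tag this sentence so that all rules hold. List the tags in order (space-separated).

Candidates per position — 1:spaakiam {A,V}; 2:vai {D,P}; 3:spaakiam {A,V}; 4:stousax {V}; 5:gutrop {V,A}; 6:snouflom {A}.
Word 1 cannot be V — rule 2 would then fail for every completion. It is A.
Word 2 cannot be D — rule 3 would then fail for every completion. It is P.
Word 3 cannot be V — rule 2 would then fail for every completion. It is A.
Word 5 cannot be V — rule 2 would then fail for every completion. It is A.
So the tagging must be: A P A V A A.
Check: rule 1 holds; rule 2 holds; rule 3 holds.

A P A V A A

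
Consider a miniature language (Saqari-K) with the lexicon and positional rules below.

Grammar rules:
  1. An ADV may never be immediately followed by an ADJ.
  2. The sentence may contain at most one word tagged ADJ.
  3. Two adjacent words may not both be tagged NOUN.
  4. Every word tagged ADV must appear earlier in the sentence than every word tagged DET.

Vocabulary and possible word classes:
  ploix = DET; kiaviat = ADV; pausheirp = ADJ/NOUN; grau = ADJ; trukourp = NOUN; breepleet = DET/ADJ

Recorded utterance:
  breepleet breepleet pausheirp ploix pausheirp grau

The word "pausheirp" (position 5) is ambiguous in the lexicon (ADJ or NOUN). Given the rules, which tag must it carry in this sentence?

NOUN

Candidates per position — 1:breepleet {DET,ADJ}; 2:breepleet {DET,ADJ}; 3:pausheirp {ADJ,NOUN}; 4:ploix {DET}; 5:pausheirp {ADJ,NOUN}; 6:grau {ADJ}.
Position 1: ADJ is ruled out by rule 2; that leaves DET.
Position 2: ADJ is ruled out by rule 2; that leaves DET.
Position 3: ADJ is ruled out by rule 2; that leaves NOUN.
Position 5: ADJ is ruled out by rule 2; that leaves NOUN.
That leaves exactly one tagging: DET DET NOUN DET NOUN ADJ.
Checking: rule 1 holds; rule 2 holds; rule 3 holds; rule 4 holds.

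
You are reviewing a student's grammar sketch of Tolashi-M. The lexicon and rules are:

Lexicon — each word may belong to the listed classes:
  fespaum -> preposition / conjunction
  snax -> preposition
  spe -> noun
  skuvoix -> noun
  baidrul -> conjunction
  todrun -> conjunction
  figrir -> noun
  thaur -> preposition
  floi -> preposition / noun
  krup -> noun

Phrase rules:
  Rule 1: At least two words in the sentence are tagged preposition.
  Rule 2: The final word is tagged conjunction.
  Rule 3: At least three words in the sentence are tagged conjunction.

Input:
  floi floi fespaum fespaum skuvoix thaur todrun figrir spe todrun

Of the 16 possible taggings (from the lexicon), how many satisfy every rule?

11

Candidates per position — 1:floi {preposition,noun}; 2:floi {preposition,noun}; 3:fespaum {preposition,conjunction}; 4:fespaum {preposition,conjunction}; 5:skuvoix {noun}; 6:thaur {preposition}; 7:todrun {conjunction}; 8:figrir {noun}; 9:spe {noun}; 10:todrun {conjunction}.
There are 16 candidate sequences in total.
Checking each against the rules leaves 11 sequences.
Count = 11.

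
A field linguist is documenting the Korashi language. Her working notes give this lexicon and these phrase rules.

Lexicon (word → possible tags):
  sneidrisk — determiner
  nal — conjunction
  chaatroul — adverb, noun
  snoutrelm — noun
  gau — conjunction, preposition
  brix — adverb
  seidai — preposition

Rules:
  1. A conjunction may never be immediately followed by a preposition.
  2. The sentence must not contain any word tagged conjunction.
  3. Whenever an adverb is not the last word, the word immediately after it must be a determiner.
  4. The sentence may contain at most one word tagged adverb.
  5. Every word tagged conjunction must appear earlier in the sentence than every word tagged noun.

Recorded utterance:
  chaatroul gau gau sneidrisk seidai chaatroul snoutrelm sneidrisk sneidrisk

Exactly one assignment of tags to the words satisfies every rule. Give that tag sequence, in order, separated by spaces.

noun preposition preposition determiner preposition noun noun determiner determiner

Candidates per position — 1:chaatroul {adverb,noun}; 2:gau {conjunction,preposition}; 3:gau {conjunction,preposition}; 4:sneidrisk {determiner}; 5:seidai {preposition}; 6:chaatroul {adverb,noun}; 7:snoutrelm {noun}; 8:sneidrisk {determiner}; 9:sneidrisk {determiner}.
Position 1: tagging it adverb would leave rule 3 unsatisfiable, so it must be noun.
Position 2: tagging it conjunction would leave rule 2 unsatisfiable, so it must be preposition.
Position 3: tagging it conjunction would leave rule 2 unsatisfiable, so it must be preposition.
Position 6: tagging it adverb would leave rule 3 unsatisfiable, so it must be noun.
The unique satisfying tagging is: noun preposition preposition determiner preposition noun noun determiner determiner.
Checking: rule 1 ok; rule 2 ok; rule 3 ok; rule 4 ok; rule 5 ok.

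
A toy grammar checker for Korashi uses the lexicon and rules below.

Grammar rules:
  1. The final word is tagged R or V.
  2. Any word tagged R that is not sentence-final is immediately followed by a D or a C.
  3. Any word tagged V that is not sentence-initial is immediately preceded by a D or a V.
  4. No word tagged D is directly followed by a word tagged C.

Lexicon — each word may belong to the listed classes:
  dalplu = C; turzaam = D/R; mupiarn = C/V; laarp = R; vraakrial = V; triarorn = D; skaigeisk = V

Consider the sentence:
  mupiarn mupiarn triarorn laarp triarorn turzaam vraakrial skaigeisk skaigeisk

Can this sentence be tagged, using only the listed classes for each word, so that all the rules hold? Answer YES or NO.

Candidates per position — 1:mupiarn {C,V}; 2:mupiarn {C,V}; 3:triarorn {D}; 4:laarp {R}; 5:triarorn {D}; 6:turzaam {D,R}; 7:vraakrial {V}; 8:skaigeisk {V}; 9:skaigeisk {V}.
One satisfying assignment: V C D R D D V V V.
Check: rule 1 satisfied; rule 2 satisfied; rule 3 satisfied; rule 4 satisfied.

YES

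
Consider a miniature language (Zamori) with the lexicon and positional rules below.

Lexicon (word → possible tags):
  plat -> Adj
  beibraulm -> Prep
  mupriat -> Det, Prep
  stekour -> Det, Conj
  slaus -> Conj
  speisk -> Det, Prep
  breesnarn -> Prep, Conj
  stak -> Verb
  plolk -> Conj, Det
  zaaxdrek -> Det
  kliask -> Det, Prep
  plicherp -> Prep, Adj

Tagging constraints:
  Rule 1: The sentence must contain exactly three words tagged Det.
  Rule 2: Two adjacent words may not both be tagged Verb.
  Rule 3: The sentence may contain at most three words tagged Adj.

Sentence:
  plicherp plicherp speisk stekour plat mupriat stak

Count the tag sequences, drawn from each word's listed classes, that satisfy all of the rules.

4

Candidates per position — 1:plicherp {Prep,Adj}; 2:plicherp {Prep,Adj}; 3:speisk {Det,Prep}; 4:stekour {Det,Conj}; 5:plat {Adj}; 6:mupriat {Det,Prep}; 7:stak {Verb}.
There are 32 candidate sequences in total.
The sequences that satisfy every rule: Prep Prep Det Det Adj Det Verb; Prep Adj Det Det Adj Det Verb; Adj Prep Det Det Adj Det Verb; Adj Adj Det Det Adj Det Verb.
Count = 4.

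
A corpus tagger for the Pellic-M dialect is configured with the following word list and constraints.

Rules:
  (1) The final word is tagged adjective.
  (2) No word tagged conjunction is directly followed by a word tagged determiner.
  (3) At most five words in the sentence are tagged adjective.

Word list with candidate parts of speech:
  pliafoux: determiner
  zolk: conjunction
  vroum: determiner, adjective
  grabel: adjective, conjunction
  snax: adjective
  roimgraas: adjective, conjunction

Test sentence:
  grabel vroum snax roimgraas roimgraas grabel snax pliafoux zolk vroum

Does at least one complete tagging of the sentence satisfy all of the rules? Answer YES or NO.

YES

Candidates per position — 1:grabel {adjective,conjunction}; 2:vroum {determiner,adjective}; 3:snax {adjective}; 4:roimgraas {adjective,conjunction}; 5:roimgraas {adjective,conjunction}; 6:grabel {adjective,conjunction}; 7:snax {adjective}; 8:pliafoux {determiner}; 9:zolk {conjunction}; 10:vroum {determiner,adjective}.
One satisfying assignment: adjective determiner adjective conjunction conjunction conjunction adjective determiner conjunction adjective.
Verifying each rule — rule 1 ✓; rule 2 ✓; rule 3 ✓.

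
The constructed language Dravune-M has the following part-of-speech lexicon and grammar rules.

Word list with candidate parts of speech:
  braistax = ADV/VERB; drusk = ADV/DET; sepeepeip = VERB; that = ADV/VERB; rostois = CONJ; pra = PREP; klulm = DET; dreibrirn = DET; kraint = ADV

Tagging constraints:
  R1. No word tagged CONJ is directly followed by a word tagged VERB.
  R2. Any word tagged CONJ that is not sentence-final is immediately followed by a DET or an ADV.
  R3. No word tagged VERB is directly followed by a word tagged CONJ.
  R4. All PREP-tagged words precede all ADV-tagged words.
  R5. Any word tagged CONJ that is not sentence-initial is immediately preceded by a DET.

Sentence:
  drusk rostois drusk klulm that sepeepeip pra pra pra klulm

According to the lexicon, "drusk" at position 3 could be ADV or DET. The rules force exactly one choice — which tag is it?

Candidates per position — 1:drusk {ADV,DET}; 2:rostois {CONJ}; 3:drusk {ADV,DET}; 4:klulm {DET}; 5:that {ADV,VERB}; 6:sepeepeip {VERB}; 7:pra {PREP}; 8:pra {PREP}; 9:pra {PREP}; 10:klulm {DET}.
Word 1 cannot be ADV — rule 4 would then fail for every completion. It is DET.
Word 3 cannot be ADV — rule 4 would then fail for every completion. It is DET.
Word 5 cannot be ADV — rule 4 would then fail for every completion. It is VERB.
That leaves exactly one tagging: DET CONJ DET DET VERB VERB PREP PREP PREP DET.
Verifying each rule — rule 1 satisfied; rule 2 satisfied; rule 3 satisfied; rule 4 satisfied; rule 5 satisfied.

DET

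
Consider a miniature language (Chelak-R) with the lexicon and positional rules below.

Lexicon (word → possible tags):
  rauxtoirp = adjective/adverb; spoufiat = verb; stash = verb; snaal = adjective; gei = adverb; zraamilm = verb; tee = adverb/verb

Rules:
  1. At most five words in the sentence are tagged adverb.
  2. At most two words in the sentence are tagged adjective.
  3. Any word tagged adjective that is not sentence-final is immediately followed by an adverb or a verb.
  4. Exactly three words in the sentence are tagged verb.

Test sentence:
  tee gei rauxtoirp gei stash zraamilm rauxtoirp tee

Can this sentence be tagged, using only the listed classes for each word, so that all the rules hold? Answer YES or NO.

Candidates per position — 1:tee {adverb,verb}; 2:gei {adverb}; 3:rauxtoirp {adjective,adverb}; 4:gei {adverb}; 5:stash {verb}; 6:zraamilm {verb}; 7:rauxtoirp {adjective,adverb}; 8:tee {adverb,verb}.
One satisfying assignment: verb adverb adverb adverb verb verb adjective adverb.
Check: rule 1 ✓; rule 2 ✓; rule 3 ✓; rule 4 ✓.

YES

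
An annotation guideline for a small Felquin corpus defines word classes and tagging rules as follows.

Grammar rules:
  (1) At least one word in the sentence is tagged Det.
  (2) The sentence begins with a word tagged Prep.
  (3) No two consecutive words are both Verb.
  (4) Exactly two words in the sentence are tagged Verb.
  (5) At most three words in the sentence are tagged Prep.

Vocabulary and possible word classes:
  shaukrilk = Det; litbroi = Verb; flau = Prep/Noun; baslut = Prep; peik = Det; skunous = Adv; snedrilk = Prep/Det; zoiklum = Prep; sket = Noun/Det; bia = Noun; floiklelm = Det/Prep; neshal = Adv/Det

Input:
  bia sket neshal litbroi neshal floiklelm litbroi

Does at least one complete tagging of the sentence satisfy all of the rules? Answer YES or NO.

NO

Candidates per position — 1:bia {Noun}; 2:sket {Noun,Det}; 3:neshal {Adv,Det}; 4:litbroi {Verb}; 5:neshal {Adv,Det}; 6:floiklelm {Det,Prep}; 7:litbroi {Verb}.
Rule 2 cannot be satisfied by any choice of tags from the lexicon.
So there is no consistent tagging.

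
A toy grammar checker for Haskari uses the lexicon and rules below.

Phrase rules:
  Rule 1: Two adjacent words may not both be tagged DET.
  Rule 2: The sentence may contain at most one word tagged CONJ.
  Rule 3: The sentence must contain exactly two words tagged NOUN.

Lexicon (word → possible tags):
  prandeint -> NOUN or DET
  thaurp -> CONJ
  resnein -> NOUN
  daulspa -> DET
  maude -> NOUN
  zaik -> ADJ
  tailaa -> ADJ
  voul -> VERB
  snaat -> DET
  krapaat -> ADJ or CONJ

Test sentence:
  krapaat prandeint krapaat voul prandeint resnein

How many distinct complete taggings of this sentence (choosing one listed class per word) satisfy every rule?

6

Candidates per position — 1:krapaat {ADJ,CONJ}; 2:prandeint {NOUN,DET}; 3:krapaat {ADJ,CONJ}; 4:voul {VERB}; 5:prandeint {NOUN,DET}; 6:resnein {NOUN}.
There are 16 candidate sequences in total.
Checking each against the rules leaves 6 sequences.
Count = 6.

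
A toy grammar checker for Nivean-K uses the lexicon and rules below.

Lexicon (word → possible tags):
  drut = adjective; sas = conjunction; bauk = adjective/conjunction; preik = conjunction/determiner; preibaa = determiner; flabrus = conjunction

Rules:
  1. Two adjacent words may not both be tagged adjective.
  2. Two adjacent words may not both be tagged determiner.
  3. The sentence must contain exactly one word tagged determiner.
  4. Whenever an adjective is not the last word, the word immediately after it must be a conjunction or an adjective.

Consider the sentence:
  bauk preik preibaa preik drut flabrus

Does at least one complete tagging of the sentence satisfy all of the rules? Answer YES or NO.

Candidates per position — 1:bauk {adjective,conjunction}; 2:preik {conjunction,determiner}; 3:preibaa {determiner}; 4:preik {conjunction,determiner}; 5:drut {adjective}; 6:flabrus {conjunction}.
One satisfying assignment: conjunction conjunction determiner conjunction adjective conjunction.
Checking: rule 1 ok; rule 2 ok; rule 3 ok; rule 4 ok.

YES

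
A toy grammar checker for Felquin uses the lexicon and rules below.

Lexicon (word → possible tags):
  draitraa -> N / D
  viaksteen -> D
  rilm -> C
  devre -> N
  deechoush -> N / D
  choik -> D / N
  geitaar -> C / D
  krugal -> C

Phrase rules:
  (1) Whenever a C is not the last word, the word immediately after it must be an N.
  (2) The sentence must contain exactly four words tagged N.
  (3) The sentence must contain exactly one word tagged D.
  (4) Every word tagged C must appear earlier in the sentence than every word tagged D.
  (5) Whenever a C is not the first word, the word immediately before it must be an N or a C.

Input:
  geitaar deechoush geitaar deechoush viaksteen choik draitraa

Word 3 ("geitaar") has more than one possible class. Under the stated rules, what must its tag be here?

C

Candidates per position — 1:geitaar {C,D}; 2:deechoush {N,D}; 3:geitaar {C,D}; 4:deechoush {N,D}; 5:viaksteen {D}; 6:choik {D,N}; 7:draitraa {N,D}.
Word 1 cannot be D — rule 3 would then fail for every completion. It is C.
Word 2 cannot be D — rule 1 would then fail for every completion. It is N.
Word 3 cannot be D — rule 3 would then fail for every completion. It is C.
Word 4 cannot be D — rule 1 would then fail for every completion. It is N.
Word 6 cannot be D — rule 2 would then fail for every completion. It is N.
Word 7 cannot be D — rule 2 would then fail for every completion. It is N.
That leaves exactly one tagging: C N C N D N N.
Check: rule 1 ok; rule 2 ok; rule 3 ok; rule 4 ok; rule 5 ok.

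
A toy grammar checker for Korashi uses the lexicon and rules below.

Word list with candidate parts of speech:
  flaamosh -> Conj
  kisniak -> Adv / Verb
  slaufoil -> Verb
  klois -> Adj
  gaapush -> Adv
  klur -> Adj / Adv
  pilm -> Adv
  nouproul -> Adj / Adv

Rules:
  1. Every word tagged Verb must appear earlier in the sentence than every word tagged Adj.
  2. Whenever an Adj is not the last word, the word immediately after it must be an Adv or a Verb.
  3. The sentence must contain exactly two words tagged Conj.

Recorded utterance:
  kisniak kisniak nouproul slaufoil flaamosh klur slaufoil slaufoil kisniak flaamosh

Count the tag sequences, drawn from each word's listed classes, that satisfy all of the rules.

Candidates per position — 1:kisniak {Adv,Verb}; 2:kisniak {Adv,Verb}; 3:nouproul {Adj,Adv}; 4:slaufoil {Verb}; 5:flaamosh {Conj}; 6:klur {Adj,Adv}; 7:slaufoil {Verb}; 8:slaufoil {Verb}; 9:kisniak {Adv,Verb}; 10:flaamosh {Conj}.
There are 32 candidate sequences in total.
Checking each against the rules leaves 8 sequences.
Count = 8.

8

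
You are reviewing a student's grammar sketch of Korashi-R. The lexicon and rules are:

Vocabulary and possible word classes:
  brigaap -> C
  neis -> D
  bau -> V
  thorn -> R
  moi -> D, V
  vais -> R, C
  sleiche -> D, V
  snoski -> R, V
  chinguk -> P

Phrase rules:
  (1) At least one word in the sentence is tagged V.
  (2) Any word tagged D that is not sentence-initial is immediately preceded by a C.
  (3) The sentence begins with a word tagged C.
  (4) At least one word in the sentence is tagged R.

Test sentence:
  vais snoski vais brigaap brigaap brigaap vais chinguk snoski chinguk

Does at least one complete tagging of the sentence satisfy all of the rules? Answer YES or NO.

YES

Candidates per position — 1:vais {R,C}; 2:snoski {R,V}; 3:vais {R,C}; 4:brigaap {C}; 5:brigaap {C}; 6:brigaap {C}; 7:vais {R,C}; 8:chinguk {P}; 9:snoski {R,V}; 10:chinguk {P}.
One satisfying assignment: C V C C C C R P R P.
Check: rule 1 holds; rule 2 holds; rule 3 holds; rule 4 holds.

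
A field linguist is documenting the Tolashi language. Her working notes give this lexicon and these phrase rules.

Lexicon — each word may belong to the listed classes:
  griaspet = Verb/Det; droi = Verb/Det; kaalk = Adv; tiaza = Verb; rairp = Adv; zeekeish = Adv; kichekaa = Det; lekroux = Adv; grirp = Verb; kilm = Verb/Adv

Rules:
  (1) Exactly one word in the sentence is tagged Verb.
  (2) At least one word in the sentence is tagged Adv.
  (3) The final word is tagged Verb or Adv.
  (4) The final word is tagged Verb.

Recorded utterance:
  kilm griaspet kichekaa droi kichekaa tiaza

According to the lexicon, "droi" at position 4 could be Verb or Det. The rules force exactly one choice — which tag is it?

Det

Candidates per position — 1:kilm {Verb,Adv}; 2:griaspet {Verb,Det}; 3:kichekaa {Det}; 4:droi {Verb,Det}; 5:kichekaa {Det}; 6:tiaza {Verb}.
If word 1 were Verb, no tagging could satisfy rule 1; so word 1 is Adv.
If word 2 were Verb, no tagging could satisfy rule 1; so word 2 is Det.
If word 4 were Verb, no tagging could satisfy rule 1; so word 4 is Det.
That leaves exactly one tagging: Adv Det Det Det Det Verb.
Rule-by-rule: rule 1 satisfied; rule 2 satisfied; rule 3 satisfied; rule 4 satisfied.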